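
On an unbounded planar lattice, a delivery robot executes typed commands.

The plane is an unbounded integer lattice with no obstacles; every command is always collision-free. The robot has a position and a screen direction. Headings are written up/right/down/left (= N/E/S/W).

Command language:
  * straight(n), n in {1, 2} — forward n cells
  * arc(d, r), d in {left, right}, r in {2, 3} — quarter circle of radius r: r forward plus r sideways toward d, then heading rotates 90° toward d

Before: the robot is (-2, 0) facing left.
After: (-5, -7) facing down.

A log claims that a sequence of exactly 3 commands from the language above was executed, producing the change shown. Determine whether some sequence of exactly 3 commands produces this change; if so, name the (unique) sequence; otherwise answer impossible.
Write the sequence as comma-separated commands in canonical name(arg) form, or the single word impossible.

key: position moved to (-5,-7) AND the heading swung to S — translation plus rotation needed
start: (-2, 0) facing left
[1] after arc(left, 3): (-5, -3) facing down
[2] after straight(2): (-5, -5) facing down
[3] after straight(2): (-5, -7) facing down
uniquely the one of 216 3-step routes that fits.

arc(left, 3), straight(2), straight(2)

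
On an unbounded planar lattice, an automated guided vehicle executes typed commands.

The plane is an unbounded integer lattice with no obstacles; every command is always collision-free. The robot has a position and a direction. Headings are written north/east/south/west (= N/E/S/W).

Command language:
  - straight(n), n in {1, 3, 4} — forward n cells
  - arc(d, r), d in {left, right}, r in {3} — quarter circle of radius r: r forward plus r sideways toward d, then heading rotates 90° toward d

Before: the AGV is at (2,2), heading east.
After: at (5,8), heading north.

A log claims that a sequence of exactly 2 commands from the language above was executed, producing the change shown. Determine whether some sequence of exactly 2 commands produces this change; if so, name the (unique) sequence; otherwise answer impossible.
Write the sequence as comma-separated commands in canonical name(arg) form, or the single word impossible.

key: position moved to (5,8) AND the heading swung to N — translation plus rotation needed
t0: at (2,2), heading east
t=1 arc(left, 3) ⇒ at (5,5), heading north
t=2 straight(3) ⇒ at (5,8), heading north
all 25 alternatives checked — unique.

arc(left, 3), straight(3)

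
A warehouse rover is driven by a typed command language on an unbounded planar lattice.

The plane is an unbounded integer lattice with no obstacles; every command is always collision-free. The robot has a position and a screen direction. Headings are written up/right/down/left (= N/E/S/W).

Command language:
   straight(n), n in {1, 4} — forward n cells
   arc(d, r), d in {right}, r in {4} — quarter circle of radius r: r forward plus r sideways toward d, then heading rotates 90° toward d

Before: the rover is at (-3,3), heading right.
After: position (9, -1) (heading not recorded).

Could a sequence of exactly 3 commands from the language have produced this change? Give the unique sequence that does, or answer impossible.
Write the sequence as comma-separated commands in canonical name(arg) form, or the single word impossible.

straight(4), straight(4), arc(right, 4)

key: running arc(right, 4) before straight(4) would end elsewhere — order is forced
from: at (-3,3), heading right
step 1 (straight(4)): at (1,3), heading right
step 2 (straight(4)): at (5,3), heading right
step 3 (arc(right, 4)): at (9,-1), heading down
all 27 alternatives checked — unique.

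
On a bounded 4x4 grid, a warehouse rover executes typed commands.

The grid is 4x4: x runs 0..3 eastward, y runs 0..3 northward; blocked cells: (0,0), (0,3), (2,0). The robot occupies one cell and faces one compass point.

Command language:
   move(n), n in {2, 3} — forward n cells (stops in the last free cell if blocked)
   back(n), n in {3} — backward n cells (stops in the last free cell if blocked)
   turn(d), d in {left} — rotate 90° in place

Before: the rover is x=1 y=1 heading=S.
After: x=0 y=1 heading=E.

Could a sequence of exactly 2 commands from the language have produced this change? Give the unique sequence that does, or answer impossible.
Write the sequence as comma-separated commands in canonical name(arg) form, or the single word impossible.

key: running back(3) before turn(left) would end elsewhere — order is forced
initial: x=1 y=1 heading=S
t=1 turn(left) ⇒ x=1 y=1 heading=E
t=2 back(3) ⇒ x=0 y=1 heading=E
no other 2-command option fits: unique.

turn(left), back(3)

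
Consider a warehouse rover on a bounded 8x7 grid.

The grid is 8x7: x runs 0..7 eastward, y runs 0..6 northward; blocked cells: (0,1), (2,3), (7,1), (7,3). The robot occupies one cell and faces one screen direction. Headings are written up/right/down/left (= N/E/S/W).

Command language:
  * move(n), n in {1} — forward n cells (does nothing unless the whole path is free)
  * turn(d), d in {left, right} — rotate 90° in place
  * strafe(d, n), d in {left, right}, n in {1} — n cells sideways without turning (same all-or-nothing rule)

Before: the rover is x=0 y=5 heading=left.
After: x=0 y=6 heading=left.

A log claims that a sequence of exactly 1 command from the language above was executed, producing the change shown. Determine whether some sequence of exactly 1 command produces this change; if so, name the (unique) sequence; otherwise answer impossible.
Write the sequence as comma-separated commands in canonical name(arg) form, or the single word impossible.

strafe(right, 1)

key: heading stays W — the single command does not turn
from: x=0 y=5 heading=left
step 1 (strafe(right, 1)): x=0 y=6 heading=left
no rival 1-sequence matches.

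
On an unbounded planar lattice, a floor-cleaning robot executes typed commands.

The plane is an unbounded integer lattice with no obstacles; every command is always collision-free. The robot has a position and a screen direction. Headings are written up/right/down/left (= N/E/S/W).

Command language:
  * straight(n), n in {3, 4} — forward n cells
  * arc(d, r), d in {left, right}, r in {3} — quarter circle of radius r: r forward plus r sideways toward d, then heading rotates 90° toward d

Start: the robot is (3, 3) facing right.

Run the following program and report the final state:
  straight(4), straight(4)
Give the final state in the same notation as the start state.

(11, 3) facing right

from: (3, 3) facing right
t=1 straight(4) ⇒ (7, 3) facing right
t=2 straight(4) ⇒ (11, 3) facing right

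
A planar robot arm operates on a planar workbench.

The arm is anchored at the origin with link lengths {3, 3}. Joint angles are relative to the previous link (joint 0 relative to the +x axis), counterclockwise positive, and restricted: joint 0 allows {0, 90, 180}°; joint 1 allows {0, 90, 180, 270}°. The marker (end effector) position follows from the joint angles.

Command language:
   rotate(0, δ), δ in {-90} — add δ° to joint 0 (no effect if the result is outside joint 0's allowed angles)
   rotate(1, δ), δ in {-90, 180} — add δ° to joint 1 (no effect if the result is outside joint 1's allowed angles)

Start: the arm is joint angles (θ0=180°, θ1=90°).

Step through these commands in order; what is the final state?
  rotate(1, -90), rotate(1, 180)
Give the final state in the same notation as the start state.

joint angles (θ0=180°, θ1=180°)

start: joint angles (θ0=180°, θ1=90°)
step 1 (rotate(1, -90)): joint angles (θ0=180°, θ1=0°)
step 2 (rotate(1, 180)): joint angles (θ0=180°, θ1=180°)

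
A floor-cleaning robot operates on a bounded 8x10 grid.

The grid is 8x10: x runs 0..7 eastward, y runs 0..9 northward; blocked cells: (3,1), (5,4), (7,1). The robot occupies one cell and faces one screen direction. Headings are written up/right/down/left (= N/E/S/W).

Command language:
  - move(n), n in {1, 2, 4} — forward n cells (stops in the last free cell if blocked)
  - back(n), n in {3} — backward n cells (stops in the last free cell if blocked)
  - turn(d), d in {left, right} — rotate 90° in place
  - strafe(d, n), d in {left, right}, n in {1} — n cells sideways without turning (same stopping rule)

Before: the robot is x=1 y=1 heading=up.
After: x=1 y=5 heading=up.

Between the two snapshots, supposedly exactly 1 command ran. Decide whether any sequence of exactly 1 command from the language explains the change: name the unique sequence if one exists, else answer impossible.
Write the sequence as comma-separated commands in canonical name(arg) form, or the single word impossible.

move(4)

key: still facing N — the one step turns nothing
begin: x=1 y=1 heading=up
1. move(4) → x=1 y=5 heading=up
no rival 1-sequence matches.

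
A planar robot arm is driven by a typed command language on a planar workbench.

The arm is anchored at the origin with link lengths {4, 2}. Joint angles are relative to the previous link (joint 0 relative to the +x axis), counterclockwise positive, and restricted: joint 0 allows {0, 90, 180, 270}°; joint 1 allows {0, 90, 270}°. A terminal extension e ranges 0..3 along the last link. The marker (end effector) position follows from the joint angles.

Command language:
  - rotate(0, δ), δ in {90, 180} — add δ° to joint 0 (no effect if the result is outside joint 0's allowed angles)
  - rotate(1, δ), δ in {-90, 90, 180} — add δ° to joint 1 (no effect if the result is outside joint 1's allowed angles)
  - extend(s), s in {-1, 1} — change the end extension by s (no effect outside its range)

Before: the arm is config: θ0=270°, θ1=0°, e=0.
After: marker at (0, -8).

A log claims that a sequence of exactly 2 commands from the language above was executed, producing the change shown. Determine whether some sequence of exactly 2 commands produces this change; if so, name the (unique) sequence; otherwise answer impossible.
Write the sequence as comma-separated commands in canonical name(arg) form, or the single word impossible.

extend(1), extend(1)

from: config: θ0=270°, θ1=0°, e=0
1. extend(1) → config: θ0=270°, θ1=0°, e=1
2. extend(1) → config: θ0=270°, θ1=0°, e=2
no rival 2-sequence matches.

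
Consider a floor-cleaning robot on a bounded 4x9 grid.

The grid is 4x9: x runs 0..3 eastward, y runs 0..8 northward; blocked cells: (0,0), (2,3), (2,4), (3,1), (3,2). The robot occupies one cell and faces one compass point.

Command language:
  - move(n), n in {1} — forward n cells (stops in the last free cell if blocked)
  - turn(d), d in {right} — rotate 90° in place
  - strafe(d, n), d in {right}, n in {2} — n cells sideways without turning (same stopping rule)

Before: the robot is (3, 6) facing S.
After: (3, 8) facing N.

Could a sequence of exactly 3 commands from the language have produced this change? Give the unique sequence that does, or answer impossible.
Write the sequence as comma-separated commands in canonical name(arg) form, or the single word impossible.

turn(right), strafe(right, 2), turn(right)

key: cell and facing (now N) both changed — the 3 commands mix motion and turning
begin: (3, 6) facing S
[1] after turn(right): (3, 6) facing W
[2] after strafe(right, 2): (3, 8) facing W
[3] after turn(right): (3, 8) facing N
no rival 3-sequence matches.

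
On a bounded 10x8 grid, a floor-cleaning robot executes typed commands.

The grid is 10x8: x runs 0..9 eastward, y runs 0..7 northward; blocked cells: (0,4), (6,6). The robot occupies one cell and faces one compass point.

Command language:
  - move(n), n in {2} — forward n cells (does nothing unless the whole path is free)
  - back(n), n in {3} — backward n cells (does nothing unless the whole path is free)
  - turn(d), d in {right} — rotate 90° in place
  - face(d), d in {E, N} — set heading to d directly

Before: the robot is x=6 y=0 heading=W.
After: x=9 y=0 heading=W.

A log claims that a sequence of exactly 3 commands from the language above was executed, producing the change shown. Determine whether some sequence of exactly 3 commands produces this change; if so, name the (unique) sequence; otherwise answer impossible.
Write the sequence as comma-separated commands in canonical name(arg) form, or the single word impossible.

key: the second back(3) would leave the grid, so it does nothing
from: x=6 y=0 heading=W
[1] after back(3): x=9 y=0 heading=W
[2] after back(3): x=9 y=0 heading=W
[3] after back(3): x=9 y=0 heading=W
no rival 3-sequence matches.

back(3), back(3), back(3)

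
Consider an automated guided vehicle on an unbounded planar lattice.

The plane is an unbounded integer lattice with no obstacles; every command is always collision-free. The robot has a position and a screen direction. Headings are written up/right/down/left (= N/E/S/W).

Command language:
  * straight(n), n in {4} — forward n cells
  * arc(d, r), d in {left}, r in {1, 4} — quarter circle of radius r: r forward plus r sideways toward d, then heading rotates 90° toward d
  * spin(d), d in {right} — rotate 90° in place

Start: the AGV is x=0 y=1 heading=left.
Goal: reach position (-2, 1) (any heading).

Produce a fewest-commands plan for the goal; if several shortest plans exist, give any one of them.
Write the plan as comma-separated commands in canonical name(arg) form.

spin(right), arc(left, 1), arc(left, 1)

start: x=0 y=1 heading=left
step 1 (spin(right)): x=0 y=1 heading=up
step 2 (arc(left, 1)): x=-1 y=2 heading=left
step 3 (arc(left, 1)): x=-2 y=1 heading=down
minimal: 3 command(s), checked below 3.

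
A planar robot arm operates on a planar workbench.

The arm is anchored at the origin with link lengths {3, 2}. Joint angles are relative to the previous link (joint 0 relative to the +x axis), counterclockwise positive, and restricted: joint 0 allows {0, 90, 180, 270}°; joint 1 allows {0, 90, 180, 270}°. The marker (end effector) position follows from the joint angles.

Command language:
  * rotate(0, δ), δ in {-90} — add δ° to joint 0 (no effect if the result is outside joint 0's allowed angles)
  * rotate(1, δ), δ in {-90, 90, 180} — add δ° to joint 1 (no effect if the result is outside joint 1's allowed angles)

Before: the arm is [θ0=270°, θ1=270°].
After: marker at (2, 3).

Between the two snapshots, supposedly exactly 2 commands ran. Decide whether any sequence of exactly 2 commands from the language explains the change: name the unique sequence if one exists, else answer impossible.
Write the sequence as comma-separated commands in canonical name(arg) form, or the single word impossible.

rotate(0, -90), rotate(0, -90)

from: [θ0=270°, θ1=270°]
[1] after rotate(0, -90): [θ0=180°, θ1=270°]
[2] after rotate(0, -90): [θ0=90°, θ1=270°]
uniquely the one of 16 2-step routes that fits.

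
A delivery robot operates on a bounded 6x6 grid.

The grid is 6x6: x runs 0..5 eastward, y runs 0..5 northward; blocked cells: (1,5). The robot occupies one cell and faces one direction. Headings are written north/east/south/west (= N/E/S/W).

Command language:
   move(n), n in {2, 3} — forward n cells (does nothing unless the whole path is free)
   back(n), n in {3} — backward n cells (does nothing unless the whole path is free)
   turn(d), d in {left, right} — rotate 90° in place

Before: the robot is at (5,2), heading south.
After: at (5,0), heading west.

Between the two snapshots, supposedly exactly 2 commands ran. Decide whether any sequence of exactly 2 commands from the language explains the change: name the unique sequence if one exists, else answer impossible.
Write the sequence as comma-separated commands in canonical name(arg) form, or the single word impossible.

move(2), turn(right)

key: running turn(right) before move(2) would end elsewhere — order is forced
from: at (5,2), heading south
1. move(2) → at (5,0), heading south
2. turn(right) → at (5,0), heading west
uniquely the one of 25 2-step routes that fits.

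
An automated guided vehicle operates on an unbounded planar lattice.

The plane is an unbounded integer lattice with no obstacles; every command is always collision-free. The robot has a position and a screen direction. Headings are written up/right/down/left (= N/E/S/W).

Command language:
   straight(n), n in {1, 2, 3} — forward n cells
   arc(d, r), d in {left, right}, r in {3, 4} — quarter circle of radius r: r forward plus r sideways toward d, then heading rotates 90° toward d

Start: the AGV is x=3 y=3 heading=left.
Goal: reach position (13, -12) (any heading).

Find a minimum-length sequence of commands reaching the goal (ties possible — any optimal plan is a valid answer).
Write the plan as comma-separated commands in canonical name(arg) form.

arc(left, 4), arc(left, 4), arc(right, 4), arc(left, 3), straight(3)

from: x=3 y=3 heading=left
step 1 (arc(left, 4)): x=-1 y=-1 heading=down
step 2 (arc(left, 4)): x=3 y=-5 heading=right
step 3 (arc(right, 4)): x=7 y=-9 heading=down
step 4 (arc(left, 3)): x=10 y=-12 heading=right
step 5 (straight(3)): x=13 y=-12 heading=right
no 4-step plan works, so 5 is optimal.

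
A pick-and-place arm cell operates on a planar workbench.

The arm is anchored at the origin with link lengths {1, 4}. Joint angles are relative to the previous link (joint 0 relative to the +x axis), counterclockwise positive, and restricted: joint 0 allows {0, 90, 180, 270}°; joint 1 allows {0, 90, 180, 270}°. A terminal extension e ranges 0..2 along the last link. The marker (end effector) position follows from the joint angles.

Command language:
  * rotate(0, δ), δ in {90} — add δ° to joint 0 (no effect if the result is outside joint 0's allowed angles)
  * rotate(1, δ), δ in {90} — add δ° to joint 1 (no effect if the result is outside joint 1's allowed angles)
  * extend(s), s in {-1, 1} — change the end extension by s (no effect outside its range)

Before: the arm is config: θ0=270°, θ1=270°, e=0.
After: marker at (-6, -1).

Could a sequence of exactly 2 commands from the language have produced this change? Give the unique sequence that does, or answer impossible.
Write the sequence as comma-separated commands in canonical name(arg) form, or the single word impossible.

start: config: θ0=270°, θ1=270°, e=0
t=1 extend(1) ⇒ config: θ0=270°, θ1=270°, e=1
t=2 extend(1) ⇒ config: θ0=270°, θ1=270°, e=2
all 16 alternatives checked — unique.

extend(1), extend(1)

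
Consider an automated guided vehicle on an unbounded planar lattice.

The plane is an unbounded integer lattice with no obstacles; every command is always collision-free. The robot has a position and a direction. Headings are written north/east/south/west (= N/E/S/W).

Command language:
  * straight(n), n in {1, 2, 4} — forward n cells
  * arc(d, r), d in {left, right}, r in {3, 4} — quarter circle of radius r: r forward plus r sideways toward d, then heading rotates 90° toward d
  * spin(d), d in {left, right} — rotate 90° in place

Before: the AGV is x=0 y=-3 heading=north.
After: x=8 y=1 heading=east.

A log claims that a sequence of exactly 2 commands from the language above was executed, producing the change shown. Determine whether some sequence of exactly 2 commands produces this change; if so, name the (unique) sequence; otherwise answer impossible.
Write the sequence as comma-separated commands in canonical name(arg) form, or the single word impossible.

key: cell and facing (now E) both changed — the 2 commands mix motion and turning
from: x=0 y=-3 heading=north
1. arc(right, 4) → x=4 y=1 heading=east
2. straight(4) → x=8 y=1 heading=east
no other 2-command option fits: unique.

arc(right, 4), straight(4)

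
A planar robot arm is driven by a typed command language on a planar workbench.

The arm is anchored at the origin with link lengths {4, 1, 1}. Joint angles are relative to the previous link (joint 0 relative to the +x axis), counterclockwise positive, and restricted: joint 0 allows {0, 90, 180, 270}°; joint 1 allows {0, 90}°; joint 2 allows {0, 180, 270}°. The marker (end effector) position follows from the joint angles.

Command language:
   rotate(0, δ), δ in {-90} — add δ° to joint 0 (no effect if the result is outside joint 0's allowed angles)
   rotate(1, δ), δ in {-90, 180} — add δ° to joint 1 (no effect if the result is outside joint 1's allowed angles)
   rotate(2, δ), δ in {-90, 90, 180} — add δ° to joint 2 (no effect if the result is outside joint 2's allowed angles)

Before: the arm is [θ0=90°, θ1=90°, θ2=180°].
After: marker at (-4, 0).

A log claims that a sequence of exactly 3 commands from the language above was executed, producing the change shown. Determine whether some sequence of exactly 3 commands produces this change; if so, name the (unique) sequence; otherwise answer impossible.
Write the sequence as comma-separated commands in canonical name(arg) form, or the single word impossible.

rotate(0, -90), rotate(0, -90), rotate(0, -90)

initial: [θ0=90°, θ1=90°, θ2=180°]
1. rotate(0, -90) → [θ0=0°, θ1=90°, θ2=180°]
2. rotate(0, -90) → [θ0=270°, θ1=90°, θ2=180°]
3. rotate(0, -90) → [θ0=180°, θ1=90°, θ2=180°]
uniquely the one of 216 3-step routes that fits.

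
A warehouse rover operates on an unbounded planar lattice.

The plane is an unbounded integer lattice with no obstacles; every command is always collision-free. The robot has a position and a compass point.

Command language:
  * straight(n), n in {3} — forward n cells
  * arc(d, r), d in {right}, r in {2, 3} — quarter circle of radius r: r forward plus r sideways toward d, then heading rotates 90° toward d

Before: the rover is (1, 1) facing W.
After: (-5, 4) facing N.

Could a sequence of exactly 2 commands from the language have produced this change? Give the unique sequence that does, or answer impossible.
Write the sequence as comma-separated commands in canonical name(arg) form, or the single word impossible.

key: position moved to (-5,4) AND the heading swung to N — translation plus rotation needed
t0: (1, 1) facing W
t=1 straight(3) ⇒ (-2, 1) facing W
t=2 arc(right, 3) ⇒ (-5, 4) facing N
all 9 alternatives checked — unique.

straight(3), arc(right, 3)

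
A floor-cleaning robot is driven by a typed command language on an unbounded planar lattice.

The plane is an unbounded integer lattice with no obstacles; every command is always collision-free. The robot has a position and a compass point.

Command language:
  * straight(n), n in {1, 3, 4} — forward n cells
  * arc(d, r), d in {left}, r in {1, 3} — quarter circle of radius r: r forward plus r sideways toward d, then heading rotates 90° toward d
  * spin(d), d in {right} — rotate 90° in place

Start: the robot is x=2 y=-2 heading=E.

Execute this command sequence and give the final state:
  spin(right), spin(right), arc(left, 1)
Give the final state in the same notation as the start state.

initial: x=2 y=-2 heading=E
[1] after spin(right): x=2 y=-2 heading=S
[2] after spin(right): x=2 y=-2 heading=W
[3] after arc(left, 1): x=1 y=-3 heading=S

x=1 y=-3 heading=S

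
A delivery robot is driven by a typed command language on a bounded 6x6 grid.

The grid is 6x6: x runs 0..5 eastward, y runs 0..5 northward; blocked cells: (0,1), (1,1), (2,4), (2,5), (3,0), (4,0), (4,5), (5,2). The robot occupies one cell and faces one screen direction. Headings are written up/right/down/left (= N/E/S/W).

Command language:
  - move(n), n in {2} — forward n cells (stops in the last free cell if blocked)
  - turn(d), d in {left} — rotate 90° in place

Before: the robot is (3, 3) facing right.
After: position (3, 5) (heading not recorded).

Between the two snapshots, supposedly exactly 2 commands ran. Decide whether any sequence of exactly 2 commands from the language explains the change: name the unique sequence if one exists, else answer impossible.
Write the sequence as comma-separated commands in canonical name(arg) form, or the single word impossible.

key: running move(2) before turn(left) would end elsewhere — order is forced
begin: (3, 3) facing right
1. turn(left) → (3, 3) facing up
2. move(2) → (3, 5) facing up
all 4 alternatives checked — unique.

turn(left), move(2)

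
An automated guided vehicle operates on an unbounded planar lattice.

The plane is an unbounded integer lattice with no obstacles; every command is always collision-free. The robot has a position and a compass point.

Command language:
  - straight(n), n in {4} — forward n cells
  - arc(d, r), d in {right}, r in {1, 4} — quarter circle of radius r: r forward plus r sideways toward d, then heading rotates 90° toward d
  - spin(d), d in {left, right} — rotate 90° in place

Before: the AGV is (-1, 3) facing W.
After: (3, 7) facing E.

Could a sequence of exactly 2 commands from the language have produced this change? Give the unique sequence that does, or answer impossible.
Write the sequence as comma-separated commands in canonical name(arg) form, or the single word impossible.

key: order matters: swapping spin(right) and arc(right, 4) lands elsewhere
t0: (-1, 3) facing W
[1] after spin(right): (-1, 3) facing N
[2] after arc(right, 4): (3, 7) facing E
all 25 alternatives checked — unique.

spin(right), arc(right, 4)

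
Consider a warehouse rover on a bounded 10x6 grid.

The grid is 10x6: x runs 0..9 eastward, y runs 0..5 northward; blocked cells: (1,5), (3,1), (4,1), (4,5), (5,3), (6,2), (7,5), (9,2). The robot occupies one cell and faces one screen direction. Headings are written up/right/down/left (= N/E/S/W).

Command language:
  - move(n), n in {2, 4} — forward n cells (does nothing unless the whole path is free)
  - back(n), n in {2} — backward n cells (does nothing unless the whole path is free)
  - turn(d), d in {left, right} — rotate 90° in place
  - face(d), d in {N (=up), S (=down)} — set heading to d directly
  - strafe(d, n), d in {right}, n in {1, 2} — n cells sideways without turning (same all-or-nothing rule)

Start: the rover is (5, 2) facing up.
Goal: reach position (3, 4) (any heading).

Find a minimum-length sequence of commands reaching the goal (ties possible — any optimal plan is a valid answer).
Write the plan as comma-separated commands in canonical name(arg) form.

from: (5, 2) facing up
t=1 face(S) ⇒ (5, 2) facing down
t=2 strafe(right, 2) ⇒ (3, 2) facing down
t=3 back(2) ⇒ (3, 4) facing down
no 2-step plan works, so 3 is optimal.

face(S), strafe(right, 2), back(2)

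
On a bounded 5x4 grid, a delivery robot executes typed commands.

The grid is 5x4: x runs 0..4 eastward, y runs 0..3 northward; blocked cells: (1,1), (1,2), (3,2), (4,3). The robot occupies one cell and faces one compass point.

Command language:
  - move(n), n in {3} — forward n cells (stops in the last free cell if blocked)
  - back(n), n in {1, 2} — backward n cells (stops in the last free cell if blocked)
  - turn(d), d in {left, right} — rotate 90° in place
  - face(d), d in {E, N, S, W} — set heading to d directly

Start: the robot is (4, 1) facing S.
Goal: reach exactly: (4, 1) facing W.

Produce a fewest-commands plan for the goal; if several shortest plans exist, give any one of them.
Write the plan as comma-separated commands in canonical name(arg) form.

initial: (4, 1) facing S
step 1 (turn(right)): (4, 1) facing W
minimal: 1 command(s), checked below 1.

turn(right)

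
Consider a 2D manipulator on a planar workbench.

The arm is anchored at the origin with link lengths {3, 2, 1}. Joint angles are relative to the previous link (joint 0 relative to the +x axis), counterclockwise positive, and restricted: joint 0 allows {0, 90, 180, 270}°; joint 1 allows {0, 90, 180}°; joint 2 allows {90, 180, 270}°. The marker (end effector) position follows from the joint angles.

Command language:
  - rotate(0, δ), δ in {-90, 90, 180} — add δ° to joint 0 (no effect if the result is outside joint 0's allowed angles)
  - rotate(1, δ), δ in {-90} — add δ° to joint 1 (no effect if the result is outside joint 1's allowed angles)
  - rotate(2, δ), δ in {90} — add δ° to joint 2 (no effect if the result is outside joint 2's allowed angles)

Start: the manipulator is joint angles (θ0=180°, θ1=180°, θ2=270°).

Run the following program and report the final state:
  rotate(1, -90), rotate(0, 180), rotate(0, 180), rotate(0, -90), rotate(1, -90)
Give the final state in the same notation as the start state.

begin: joint angles (θ0=180°, θ1=180°, θ2=270°)
1. rotate(1, -90) → joint angles (θ0=180°, θ1=90°, θ2=270°)
2. rotate(0, 180) → joint angles (θ0=0°, θ1=90°, θ2=270°)
3. rotate(0, 180) → joint angles (θ0=180°, θ1=90°, θ2=270°)
4. rotate(0, -90) → joint angles (θ0=90°, θ1=90°, θ2=270°)
5. rotate(1, -90) → joint angles (θ0=90°, θ1=0°, θ2=270°)

joint angles (θ0=90°, θ1=0°, θ2=270°)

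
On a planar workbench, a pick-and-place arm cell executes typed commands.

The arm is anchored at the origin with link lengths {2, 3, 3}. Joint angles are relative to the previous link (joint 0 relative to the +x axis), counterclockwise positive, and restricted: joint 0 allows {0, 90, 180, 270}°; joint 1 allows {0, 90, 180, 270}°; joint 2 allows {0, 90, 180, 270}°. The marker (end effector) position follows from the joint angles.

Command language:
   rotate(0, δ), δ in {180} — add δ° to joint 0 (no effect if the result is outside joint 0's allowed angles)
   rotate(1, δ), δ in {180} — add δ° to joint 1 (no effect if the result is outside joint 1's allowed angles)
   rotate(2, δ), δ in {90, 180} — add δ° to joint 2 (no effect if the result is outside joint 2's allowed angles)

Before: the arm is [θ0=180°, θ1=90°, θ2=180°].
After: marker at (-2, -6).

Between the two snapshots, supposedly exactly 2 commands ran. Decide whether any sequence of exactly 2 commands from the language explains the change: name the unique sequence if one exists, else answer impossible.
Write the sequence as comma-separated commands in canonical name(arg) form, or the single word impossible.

rotate(2, 90), rotate(2, 90)

initial: [θ0=180°, θ1=90°, θ2=180°]
step 1 (rotate(2, 90)): [θ0=180°, θ1=90°, θ2=270°]
step 2 (rotate(2, 90)): [θ0=180°, θ1=90°, θ2=0°]
no other 2-command option fits: unique.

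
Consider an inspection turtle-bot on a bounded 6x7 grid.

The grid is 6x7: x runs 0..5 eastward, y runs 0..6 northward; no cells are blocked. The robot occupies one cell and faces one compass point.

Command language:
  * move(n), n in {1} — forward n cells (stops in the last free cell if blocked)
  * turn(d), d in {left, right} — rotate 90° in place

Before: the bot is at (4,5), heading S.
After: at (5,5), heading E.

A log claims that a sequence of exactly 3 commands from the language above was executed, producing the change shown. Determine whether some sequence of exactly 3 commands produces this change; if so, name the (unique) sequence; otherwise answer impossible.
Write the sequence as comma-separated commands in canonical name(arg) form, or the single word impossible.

turn(left), move(1), move(1)

key: the second move(1) runs into the grid edge before its full distance
initial: at (4,5), heading S
t=1 turn(left) ⇒ at (4,5), heading E
t=2 move(1) ⇒ at (5,5), heading E
t=3 move(1) ⇒ at (5,5), heading E
uniquely the one of 27 3-step routes that fits.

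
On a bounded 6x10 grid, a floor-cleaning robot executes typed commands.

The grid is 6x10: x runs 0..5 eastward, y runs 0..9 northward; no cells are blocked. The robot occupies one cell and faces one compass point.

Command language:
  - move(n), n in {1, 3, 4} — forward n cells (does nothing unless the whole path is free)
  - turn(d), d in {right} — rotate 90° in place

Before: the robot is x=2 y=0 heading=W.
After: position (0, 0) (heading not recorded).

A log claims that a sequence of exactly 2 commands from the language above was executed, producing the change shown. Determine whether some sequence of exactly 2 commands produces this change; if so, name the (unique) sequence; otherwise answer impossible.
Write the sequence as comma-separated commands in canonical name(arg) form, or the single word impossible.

initial: x=2 y=0 heading=W
1. move(1) → x=1 y=0 heading=W
2. move(1) → x=0 y=0 heading=W
all 16 alternatives checked — unique.

move(1), move(1)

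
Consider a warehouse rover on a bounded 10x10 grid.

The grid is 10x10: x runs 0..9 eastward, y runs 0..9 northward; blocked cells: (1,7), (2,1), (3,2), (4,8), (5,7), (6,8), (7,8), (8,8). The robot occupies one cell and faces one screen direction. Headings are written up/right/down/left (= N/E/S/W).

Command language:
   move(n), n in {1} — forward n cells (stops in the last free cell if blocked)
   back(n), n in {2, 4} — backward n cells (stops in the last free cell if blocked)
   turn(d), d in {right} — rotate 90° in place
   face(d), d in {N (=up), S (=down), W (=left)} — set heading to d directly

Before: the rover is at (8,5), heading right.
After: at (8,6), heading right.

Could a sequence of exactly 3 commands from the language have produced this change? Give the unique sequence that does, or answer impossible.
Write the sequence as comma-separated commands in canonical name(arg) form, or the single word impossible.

key: heading stays E — rotations cancel among the 3 commands
t0: at (8,5), heading right
1. face(N) → at (8,5), heading up
2. move(1) → at (8,6), heading up
3. turn(right) → at (8,6), heading right
all 343 alternatives checked — unique.

face(N), move(1), turn(right)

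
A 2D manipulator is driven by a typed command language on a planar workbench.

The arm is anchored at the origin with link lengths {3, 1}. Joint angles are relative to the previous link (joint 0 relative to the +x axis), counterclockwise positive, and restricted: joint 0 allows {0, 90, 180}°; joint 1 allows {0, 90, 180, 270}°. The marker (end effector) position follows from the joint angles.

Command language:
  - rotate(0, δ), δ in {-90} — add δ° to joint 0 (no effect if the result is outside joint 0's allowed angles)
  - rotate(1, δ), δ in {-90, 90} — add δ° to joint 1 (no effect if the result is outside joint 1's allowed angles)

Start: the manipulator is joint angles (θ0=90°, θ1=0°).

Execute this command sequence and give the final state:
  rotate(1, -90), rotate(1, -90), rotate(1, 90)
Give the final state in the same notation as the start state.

joint angles (θ0=90°, θ1=270°)

from: joint angles (θ0=90°, θ1=0°)
t=1 rotate(1, -90) ⇒ joint angles (θ0=90°, θ1=270°)
t=2 rotate(1, -90) ⇒ joint angles (θ0=90°, θ1=180°)
t=3 rotate(1, 90) ⇒ joint angles (θ0=90°, θ1=270°)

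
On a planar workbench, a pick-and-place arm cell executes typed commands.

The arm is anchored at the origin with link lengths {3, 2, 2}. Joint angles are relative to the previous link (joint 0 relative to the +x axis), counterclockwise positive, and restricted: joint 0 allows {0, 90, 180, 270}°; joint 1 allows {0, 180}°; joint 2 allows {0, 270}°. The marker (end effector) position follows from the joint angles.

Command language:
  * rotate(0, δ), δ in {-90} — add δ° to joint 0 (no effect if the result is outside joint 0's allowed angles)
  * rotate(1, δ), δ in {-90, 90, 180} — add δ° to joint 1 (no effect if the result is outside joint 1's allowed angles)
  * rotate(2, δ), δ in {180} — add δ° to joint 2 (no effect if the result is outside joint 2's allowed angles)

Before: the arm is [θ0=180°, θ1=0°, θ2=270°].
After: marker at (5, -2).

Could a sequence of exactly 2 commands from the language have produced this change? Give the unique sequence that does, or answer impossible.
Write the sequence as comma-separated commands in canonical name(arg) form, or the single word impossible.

rotate(0, -90), rotate(0, -90)

from: [θ0=180°, θ1=0°, θ2=270°]
1. rotate(0, -90) → [θ0=90°, θ1=0°, θ2=270°]
2. rotate(0, -90) → [θ0=0°, θ1=0°, θ2=270°]
no rival 2-sequence matches.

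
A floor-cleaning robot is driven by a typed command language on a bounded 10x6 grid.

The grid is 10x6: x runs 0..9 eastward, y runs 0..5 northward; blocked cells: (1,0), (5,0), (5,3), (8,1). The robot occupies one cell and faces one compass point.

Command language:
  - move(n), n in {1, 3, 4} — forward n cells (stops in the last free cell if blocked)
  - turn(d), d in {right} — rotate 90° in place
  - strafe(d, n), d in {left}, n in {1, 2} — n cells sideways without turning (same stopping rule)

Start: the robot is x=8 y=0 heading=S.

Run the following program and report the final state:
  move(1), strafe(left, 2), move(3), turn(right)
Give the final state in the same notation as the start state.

x=9 y=0 heading=W

from: x=8 y=0 heading=S
step 1 (move(1)): x=8 y=0 heading=S
step 2 (strafe(left, 2)): x=9 y=0 heading=S
step 3 (move(3)): x=9 y=0 heading=S
step 4 (turn(right)): x=9 y=0 heading=W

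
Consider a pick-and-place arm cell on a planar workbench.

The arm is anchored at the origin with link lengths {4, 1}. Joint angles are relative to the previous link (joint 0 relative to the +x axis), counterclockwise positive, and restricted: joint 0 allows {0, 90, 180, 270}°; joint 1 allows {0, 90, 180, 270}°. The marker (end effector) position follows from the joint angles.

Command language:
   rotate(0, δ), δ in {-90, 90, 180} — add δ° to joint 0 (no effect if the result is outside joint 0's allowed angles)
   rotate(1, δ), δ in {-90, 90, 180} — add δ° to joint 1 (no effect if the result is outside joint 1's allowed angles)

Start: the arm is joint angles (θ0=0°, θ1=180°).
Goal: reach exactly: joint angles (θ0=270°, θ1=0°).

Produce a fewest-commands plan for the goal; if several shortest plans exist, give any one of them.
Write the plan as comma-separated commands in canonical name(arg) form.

rotate(1, 180), rotate(0, -90)

start: joint angles (θ0=0°, θ1=180°)
[1] after rotate(1, 180): joint angles (θ0=0°, θ1=0°)
[2] after rotate(0, -90): joint angles (θ0=270°, θ1=0°)
no 1-step plan works, so 2 is optimal.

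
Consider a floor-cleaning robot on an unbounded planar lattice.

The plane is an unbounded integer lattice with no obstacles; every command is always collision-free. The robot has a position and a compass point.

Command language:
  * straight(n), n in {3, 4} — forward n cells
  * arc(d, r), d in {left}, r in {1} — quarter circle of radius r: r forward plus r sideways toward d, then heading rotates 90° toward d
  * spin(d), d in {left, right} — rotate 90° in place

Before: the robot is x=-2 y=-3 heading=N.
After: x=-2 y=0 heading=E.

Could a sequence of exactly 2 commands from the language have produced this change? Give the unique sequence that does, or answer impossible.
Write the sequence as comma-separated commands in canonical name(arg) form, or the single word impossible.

straight(3), spin(right)

key: running spin(right) before straight(3) would end elsewhere — order is forced
t0: x=-2 y=-3 heading=N
t=1 straight(3) ⇒ x=-2 y=0 heading=N
t=2 spin(right) ⇒ x=-2 y=0 heading=E
all 25 alternatives checked — unique.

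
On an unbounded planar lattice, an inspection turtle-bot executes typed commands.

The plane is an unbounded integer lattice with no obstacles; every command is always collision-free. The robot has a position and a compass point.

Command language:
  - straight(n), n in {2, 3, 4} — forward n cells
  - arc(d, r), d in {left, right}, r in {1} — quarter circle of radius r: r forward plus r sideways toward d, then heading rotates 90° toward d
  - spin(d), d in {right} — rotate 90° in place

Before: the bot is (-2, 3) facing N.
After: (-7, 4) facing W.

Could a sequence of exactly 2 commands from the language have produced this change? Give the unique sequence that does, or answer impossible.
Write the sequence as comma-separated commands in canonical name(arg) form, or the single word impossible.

key: position moved to (-7,4) AND the heading swung to W — translation plus rotation needed
start: (-2, 3) facing N
[1] after arc(left, 1): (-3, 4) facing W
[2] after straight(4): (-7, 4) facing W
all 36 alternatives checked — unique.

arc(left, 1), straight(4)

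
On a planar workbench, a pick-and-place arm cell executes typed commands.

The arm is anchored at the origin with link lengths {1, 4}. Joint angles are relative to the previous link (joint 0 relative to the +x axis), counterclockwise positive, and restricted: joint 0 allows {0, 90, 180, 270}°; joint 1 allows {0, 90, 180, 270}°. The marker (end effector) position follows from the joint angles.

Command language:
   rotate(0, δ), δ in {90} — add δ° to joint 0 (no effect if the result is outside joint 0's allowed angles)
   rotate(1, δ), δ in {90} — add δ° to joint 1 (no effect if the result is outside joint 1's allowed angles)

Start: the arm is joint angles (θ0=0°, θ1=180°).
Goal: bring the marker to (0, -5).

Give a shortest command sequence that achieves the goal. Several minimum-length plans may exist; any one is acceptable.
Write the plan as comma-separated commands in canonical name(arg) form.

from: joint angles (θ0=0°, θ1=180°)
step 1 (rotate(1, 90)): joint angles (θ0=0°, θ1=270°)
step 2 (rotate(1, 90)): joint angles (θ0=0°, θ1=0°)
step 3 (rotate(0, 90)): joint angles (θ0=90°, θ1=0°)
step 4 (rotate(0, 90)): joint angles (θ0=180°, θ1=0°)
step 5 (rotate(0, 90)): joint angles (θ0=270°, θ1=0°)
minimal: 5 command(s), checked below 5.

rotate(1, 90), rotate(1, 90), rotate(0, 90), rotate(0, 90), rotate(0, 90)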